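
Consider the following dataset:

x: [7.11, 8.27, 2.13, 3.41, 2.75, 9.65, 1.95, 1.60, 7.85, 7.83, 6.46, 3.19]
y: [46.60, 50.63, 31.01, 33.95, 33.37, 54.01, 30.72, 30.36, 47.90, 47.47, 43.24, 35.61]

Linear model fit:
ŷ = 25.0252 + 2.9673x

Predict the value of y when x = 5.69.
ŷ = 41.9091

x = 5.69 lies inside the observed range [1.60, 9.65], so the fitted equation applies directly:

ŷ = 25.0252 + 2.9673 × 5.69
ŷ = 25.0252 + 16.8839
ŷ = 41.9091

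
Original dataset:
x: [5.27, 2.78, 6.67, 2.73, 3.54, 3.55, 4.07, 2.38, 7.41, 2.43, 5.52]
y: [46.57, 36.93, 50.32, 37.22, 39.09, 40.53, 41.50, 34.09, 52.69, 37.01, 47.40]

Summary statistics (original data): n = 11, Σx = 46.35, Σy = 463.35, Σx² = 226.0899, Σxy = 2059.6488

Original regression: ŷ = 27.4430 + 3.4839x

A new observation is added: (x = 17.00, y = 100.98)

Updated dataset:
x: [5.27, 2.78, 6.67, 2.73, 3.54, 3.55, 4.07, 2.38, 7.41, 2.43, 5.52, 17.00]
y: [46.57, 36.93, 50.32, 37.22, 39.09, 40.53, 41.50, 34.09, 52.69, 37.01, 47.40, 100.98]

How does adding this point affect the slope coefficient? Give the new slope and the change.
The slope changes from 3.4839 to 4.4124 (change of +0.9285, or +26.7%).

The new point has HIGH LEVERAGE: x = 17.00 is far from the original mean x̄ = 46.35/11 ≈ 4.21 (original range [2.38, 7.41]).

Step 1: Update the sums with the new point (n goes from 11 to 12)
Σx  = 46.35 + 17.00 = 63.35
Σy  = 463.35 + 100.98 = 564.33
Σx² = 226.0899 + 17.00² = 226.0899 + 289.0000 = 515.0899
Σxy = 2059.6488 + 17.00×100.98 = 2059.6488 + 1716.6600 = 3776.3088

Step 2: Recompute the slope with b₁ = (nΣxy − ΣxΣy) / (nΣx² − (Σx)²)
Numerator   = 12×3776.3088 − 63.35×564.33 = 45315.7056 − 35750.3055 = 9565.4001
Denominator = 12×515.0899 − 63.35² = 6181.0788 − 4013.2225 = 2167.8563
b₁(new) = 9565.4001 / 2167.8563 = 4.4124

(Same formula on the original sums: (11×2059.6488 − 46.35×463.35) / (11×226.0899 − 46.35²) = 1179.8643 / 338.6664 = 3.4839, matching the given fit.)

Step 3: Change in slope
Δβ₁ = 4.4124 − 3.4839 = +0.9285
Relative change = +0.9285 / 3.4839 × 100% = +26.7%
→ the slope increases when the point is added.

Because the point sits above the extension of the original line at a high-leverage x, it tilts the fit up.
In practice: examine leverage (hᵢ) and Cook's distance rather than deleting it automatically.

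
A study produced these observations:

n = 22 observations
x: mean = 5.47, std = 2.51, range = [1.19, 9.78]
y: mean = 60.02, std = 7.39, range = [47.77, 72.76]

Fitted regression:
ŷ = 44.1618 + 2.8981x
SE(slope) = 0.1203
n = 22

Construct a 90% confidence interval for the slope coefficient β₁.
The 90% CI for β₁ is (2.6906, 3.1056)

Confidence interval for the slope:

The 90% CI for β₁ is: β̂₁ ± t*(α/2, n-2) × SE(β̂₁)

Step 1: Find critical t-value
- Confidence level = 0.9
- Degrees of freedom = n - 2 = 22 - 2 = 20
- t*(α/2, 20) = 1.7247

Step 2: Calculate margin of error
Margin = 1.7247 × 0.1203 = 0.2075

Step 3: Construct interval
CI = 2.8981 ± 0.2075
CI = (2.6906, 3.1056)

Interpretation: each one-unit increase in x is associated with a change in mean y of between 2.6906 and 3.1056, with 90% confidence.
Both endpoints are positive, so the data support a genuinely positive slope at this confidence level.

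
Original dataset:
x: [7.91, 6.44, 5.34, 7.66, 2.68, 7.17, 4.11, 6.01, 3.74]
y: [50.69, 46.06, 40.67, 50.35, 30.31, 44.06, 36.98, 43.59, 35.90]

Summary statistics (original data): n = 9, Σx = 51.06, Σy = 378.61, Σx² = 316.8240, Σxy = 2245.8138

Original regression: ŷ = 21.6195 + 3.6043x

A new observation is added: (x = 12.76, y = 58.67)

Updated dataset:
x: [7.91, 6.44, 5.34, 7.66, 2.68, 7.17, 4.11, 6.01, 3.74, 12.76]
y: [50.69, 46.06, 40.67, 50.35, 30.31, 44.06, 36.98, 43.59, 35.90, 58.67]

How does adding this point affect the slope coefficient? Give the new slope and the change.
New slope β₁ = 2.8161 versus 3.6043 before: a change of -0.7882 (-21.9%).

The new point has HIGH LEVERAGE: x = 12.76 is far from the original mean x̄ = 51.06/9 ≈ 5.67 (original range [2.68, 7.91]).

Step 1: Update the sums with the new point (n goes from 9 to 10)
Σx  = 51.06 + 12.76 = 63.82
Σy  = 378.61 + 58.67 = 437.28
Σx² = 316.8240 + 12.76² = 316.8240 + 162.8176 = 479.6416
Σxy = 2245.8138 + 12.76×58.67 = 2245.8138 + 748.6292 = 2994.4430

Step 2: Recompute the slope with b₁ = (nΣxy − ΣxΣy) / (nΣx² − (Σx)²)
Numerator   = 10×2994.4430 − 63.82×437.28 = 29944.4300 − 27907.2096 = 2037.2204
Denominator = 10×479.6416 − 63.82² = 4796.4160 − 4072.9924 = 723.4236
b₁(new) = 2037.2204 / 723.4236 = 2.8161

(Same formula on the original sums: (9×2245.8138 − 51.06×378.61) / (9×316.8240 − 51.06²) = 880.4976 / 244.2924 = 3.6043, matching the given fit.)

Step 3: Change in slope
Δβ₁ = 2.8161 − 3.6043 = -0.7882
Relative change = -0.7882 / 3.6043 × 100% = -21.9%
→ the slope decreases when the point is added.

Because the point sits below the extension of the original line at a high-leverage x, it tilts the fit down.
In practice: investigate whether it comes from the same population as the rest of the sample; check such a point for data-entry or measurement error.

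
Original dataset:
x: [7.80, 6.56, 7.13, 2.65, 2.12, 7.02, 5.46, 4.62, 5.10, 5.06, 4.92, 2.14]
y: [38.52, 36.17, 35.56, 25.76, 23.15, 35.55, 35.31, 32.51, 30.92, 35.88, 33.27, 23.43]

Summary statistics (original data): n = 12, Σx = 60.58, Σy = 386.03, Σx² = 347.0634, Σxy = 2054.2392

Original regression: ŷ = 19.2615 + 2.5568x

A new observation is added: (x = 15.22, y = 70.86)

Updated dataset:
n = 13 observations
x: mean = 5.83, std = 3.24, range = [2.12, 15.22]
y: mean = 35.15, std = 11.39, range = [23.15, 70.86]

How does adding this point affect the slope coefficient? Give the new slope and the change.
New slope β₁ = 3.4277 versus 2.5568 before: a change of +0.8709 (+34.1%).

x = 15.22 lies well outside the original x-range [2.12, 7.80] (x̄ ≈ 5.05), so this observation has high leverage and can move the slope substantially.

Step 1: Update the sums with the new point (n goes from 12 to 13)
Σx  = 60.58 + 15.22 = 75.80
Σy  = 386.03 + 70.86 = 456.89
Σx² = 347.0634 + 15.22² = 347.0634 + 231.6484 = 578.7118
Σxy = 2054.2392 + 15.22×70.86 = 2054.2392 + 1078.4892 = 3132.7284

Step 2: Recompute the slope with b₁ = (nΣxy − ΣxΣy) / (nΣx² − (Σx)²)
Numerator   = 13×3132.7284 − 75.80×456.89 = 40725.4692 − 34632.2620 = 6093.2072
Denominator = 13×578.7118 − 75.80² = 7523.2534 − 5745.6400 = 1777.6134
b₁(new) = 6093.2072 / 1777.6134 = 3.4277

(Same formula on the original sums: (12×2054.2392 − 60.58×386.03) / (12×347.0634 − 60.58²) = 1265.1730 / 494.8244 = 2.5568, matching the given fit.)

Step 3: Change in slope
Δβ₁ = 3.4277 − 2.5568 = +0.8709
Relative change = +0.8709 / 2.5568 × 100% = +34.1%
→ the slope increases when the point is added.

A high-leverage point only changes the slope if it is off the original line; here y = 70.86 is above the original trend, so the slope increases.
In practice: check such a point for data-entry or measurement error.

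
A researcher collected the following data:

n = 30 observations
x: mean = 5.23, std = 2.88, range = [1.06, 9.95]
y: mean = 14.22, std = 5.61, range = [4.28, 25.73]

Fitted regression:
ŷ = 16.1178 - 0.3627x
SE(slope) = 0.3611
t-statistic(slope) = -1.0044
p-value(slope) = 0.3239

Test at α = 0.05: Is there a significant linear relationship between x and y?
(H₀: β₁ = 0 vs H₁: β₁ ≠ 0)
p-value = 0.3239 ≥ α = 0.05, so we fail to reject H₀. The relationship is not significant.

Hypothesis test for the slope coefficient:

H₀: β₁ = 0 (no linear relationship)
H₁: β₁ ≠ 0 (linear relationship exists)

Test statistic: t = β̂₁ / SE(β̂₁) = -0.3627 / 0.3611 = -1.0044

The p-value (0.3239) is the probability, under H₀, of a t-statistic at least as extreme as |t| = 1.0044 (two-sided, df = n − 2 = 28).

Decision rule: reject H₀ if p-value < α.
p-value = 0.3239 ≥ α = 0.05 → fail to reject H₀.

Conclusion: the linear association between x and y is not significant at the 5% level.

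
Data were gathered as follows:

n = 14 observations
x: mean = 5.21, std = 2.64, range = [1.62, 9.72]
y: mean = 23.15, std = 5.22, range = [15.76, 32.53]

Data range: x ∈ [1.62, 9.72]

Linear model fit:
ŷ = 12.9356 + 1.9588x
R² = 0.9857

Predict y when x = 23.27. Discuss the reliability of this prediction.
ŷ = 58.5169, but this is extrapolation (above the data range [1.62, 9.72]) and may be unreliable.

Prediction calculation:
ŷ = 12.9356 + 1.9588 × 23.27
ŷ = 58.5169

Reliability:
- Data range: x ∈ [1.62, 9.72]
- Prediction point: x = 23.27 is 13.55 units above the observed range → this is EXTRAPOLATION, not interpolation

Why that matters here:
- The standard error of prediction grows with (x − x̄)², and x = 23.27 is far from x̄ = 5.21
- R² describes fit only over the sampled x values; it says nothing about behaviour beyond them

Report the number if required, but flag clearly that it is an extrapolation.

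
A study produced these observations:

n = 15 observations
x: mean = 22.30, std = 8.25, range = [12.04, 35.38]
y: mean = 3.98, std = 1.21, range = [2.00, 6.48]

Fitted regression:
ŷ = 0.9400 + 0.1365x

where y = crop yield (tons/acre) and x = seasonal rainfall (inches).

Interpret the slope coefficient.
For each additional inch of rainfall, predicted crop yield increases by approximately 0.1365 tons/acre.

The slope β₁ = 0.1365 gives the rate at which the fitted crop yield changes with rainfall.

Interpretation:
- Rainfall up by 1 inch → predicted crop yield increases by 0.1365 tons/acre
- The effect is assumed constant over the observed range of x (linearity)
- The slope describes association in these data, not necessarily a causal effect

(β₀ = 0.9400 is the fitted value at x = 0 and is not part of the slope interpretation.)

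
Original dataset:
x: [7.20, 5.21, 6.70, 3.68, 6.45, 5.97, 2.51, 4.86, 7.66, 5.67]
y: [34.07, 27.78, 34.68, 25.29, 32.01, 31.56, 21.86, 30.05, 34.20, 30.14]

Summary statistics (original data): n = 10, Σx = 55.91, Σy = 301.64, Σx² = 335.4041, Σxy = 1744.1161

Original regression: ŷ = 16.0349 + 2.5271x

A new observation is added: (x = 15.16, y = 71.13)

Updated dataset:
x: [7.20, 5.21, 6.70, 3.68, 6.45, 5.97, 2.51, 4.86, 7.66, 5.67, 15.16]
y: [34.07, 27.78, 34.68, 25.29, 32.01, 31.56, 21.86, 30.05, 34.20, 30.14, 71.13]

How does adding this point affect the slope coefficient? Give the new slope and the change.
New slope β₁ = 3.9038 versus 2.5271 before: a change of +1.3767 (+54.5%).

x = 15.16 lies well outside the original x-range [2.51, 7.66] (x̄ ≈ 5.59), so this observation has high leverage and can move the slope substantially.

Step 1: Update the sums with the new point (n goes from 10 to 11)
Σx  = 55.91 + 15.16 = 71.07
Σy  = 301.64 + 71.13 = 372.77
Σx² = 335.4041 + 15.16² = 335.4041 + 229.8256 = 565.2297
Σxy = 1744.1161 + 15.16×71.13 = 1744.1161 + 1078.3308 = 2822.4469

Step 2: Recompute the slope with b₁ = (nΣxy − ΣxΣy) / (nΣx² − (Σx)²)
Numerator   = 11×2822.4469 − 71.07×372.77 = 31046.9159 − 26492.7639 = 4554.1520
Denominator = 11×565.2297 − 71.07² = 6217.5267 − 5050.9449 = 1166.5818
b₁(new) = 4554.1520 / 1166.5818 = 3.9038

(Same formula on the original sums: (10×1744.1161 − 55.91×301.64) / (10×335.4041 − 55.91²) = 576.4686 / 228.1129 = 2.5271, matching the given fit.)

Step 3: Change in slope
Δβ₁ = 3.9038 − 2.5271 = +1.3767
Relative change = +1.3767 / 2.5271 × 100% = +54.5%
→ the slope increases when the point is added.

A high-leverage point only changes the slope if it is off the original line; here y = 71.13 is above the original trend, so the slope increases.
In practice: investigate whether it comes from the same population as the rest of the sample; check such a point for data-entry or measurement error.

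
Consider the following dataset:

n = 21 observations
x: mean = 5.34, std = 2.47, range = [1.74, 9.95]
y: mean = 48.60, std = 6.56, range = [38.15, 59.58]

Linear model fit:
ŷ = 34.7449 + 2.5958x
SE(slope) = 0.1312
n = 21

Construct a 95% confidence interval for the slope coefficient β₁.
The 95% CI for β₁ is (2.3212, 2.8704)

Confidence interval for the slope:

The 95% CI for β₁ is: β̂₁ ± t*(α/2, n-2) × SE(β̂₁)

Step 1: Find critical t-value
- Confidence level = 0.95
- Degrees of freedom = n - 2 = 21 - 2 = 19
- t*(α/2, 19) = 2.0930

Step 2: Calculate margin of error
Margin = 2.0930 × 0.1312 = 0.2746

Step 3: Construct interval
CI = 2.5958 ± 0.2746
CI = (2.3212, 2.8704)

Interpretation: intervals built this way capture the true β₁ in 95% of repeated samples; here the plausible range for the per-unit effect of x on y is 2.3212 to 2.8704.
The interval does not include 0, suggesting a significant linear relationship.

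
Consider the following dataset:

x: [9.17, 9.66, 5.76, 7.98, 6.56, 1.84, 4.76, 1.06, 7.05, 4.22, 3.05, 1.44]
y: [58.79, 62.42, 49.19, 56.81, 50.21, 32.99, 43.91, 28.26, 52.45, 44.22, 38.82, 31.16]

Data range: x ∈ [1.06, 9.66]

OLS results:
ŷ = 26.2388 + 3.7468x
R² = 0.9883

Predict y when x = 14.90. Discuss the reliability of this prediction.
ŷ = 82.0661, but this is extrapolation (above the data range [1.06, 9.66]) and may be unreliable.

Prediction calculation:
ŷ = 26.2388 + 3.7468 × 14.90
ŷ = 82.0661

Reliability:
- Data range: x ∈ [1.06, 9.66]
- Prediction point: x = 14.90 is 5.24 units above the observed range → this is EXTRAPOLATION, not interpolation

Why that matters here:
- R² describes fit only over the sampled x values; it says nothing about behaviour beyond them
- The linear relationship may not hold outside the observed range

A defensible statement: 'if the linear trend continued to x = 14.90, y would be about 82.0661' — the premise is untested.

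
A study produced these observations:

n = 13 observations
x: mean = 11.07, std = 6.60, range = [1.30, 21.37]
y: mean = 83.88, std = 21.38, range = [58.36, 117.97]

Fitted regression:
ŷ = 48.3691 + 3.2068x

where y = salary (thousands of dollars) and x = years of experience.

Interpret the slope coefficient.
For each additional year of experience, predicted salary increases by approximately 3.2068 thousand dollars.

β₁ = 3.2068 is the change in predicted salary (thousand dollars) per additional year of experience.

Interpretation:
- Experience up by 1 year → predicted salary increases by 3.2068 thousand dollars
- The effect is assumed constant over the observed range of x (linearity)
- The slope describes association in these data, not necessarily a causal effect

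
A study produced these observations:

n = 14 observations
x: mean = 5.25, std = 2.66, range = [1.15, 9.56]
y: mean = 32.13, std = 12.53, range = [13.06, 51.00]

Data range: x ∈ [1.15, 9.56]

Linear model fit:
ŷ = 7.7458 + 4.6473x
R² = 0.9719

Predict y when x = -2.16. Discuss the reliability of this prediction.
The equation gives ŷ = -2.2924; however x = -2.16 is 3.31 units below the observed range, so this extrapolated value should not be trusted.

Prediction calculation:
ŷ = 7.7458 + 4.6473 × (-2.16)
ŷ = -2.2924

Reliability:
- Data range: x ∈ [1.15, 9.56]
- Prediction point: x = -2.16 is 3.31 units below the observed range → this is EXTRAPOLATION, not interpolation

Why that matters here:
- Real relationships often flatten, saturate, or turn nonlinear at extremes
- The linear relationship may not hold outside the observed range
- R² describes fit only over the sampled x values; it says nothing about behaviour beyond them

A defensible statement: 'if the linear trend continued to x = -2.16, y would be about -2.2924' — the premise is untested.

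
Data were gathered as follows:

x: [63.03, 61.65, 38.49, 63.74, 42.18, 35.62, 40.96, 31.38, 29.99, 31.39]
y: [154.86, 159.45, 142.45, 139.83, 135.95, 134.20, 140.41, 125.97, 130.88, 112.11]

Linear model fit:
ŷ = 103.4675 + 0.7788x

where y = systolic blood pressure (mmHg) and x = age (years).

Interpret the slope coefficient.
An increase of one year in age is associated with a 0.7788 mmHg increase in predicted blood pressure.

β₁ = 0.7788 is the change in predicted blood pressure (mmHg) per additional year of age.

Interpretation:
- Age up by 1 year → predicted blood pressure increases by 0.7788 mmHg
- The effect is assumed constant over the observed range of x (linearity)

The intercept β₀ = 103.4675 is the predicted blood pressure when age = 0; since the smallest observed x is 29.99, this is an extrapolation and mainly anchors the line.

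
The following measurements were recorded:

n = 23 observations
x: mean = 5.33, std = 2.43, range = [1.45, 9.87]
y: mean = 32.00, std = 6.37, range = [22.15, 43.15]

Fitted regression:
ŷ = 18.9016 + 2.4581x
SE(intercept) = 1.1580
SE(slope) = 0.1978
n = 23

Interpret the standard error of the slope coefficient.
The slope 2.4581 is pinned down to within about ±0.1978 (one SE) by these data — relative uncertainty 8.0%, i.e. precise.

What SE measures:
- The standard error quantifies the sampling variability of the coefficient estimate
- It is the estimated standard deviation of β̂₁ across hypothetical repeated samples of the same size
- Smaller SE → more precise estimate

Relative precision:
- SE / |β̂₁| = 0.1978 / 2.4581 = 8.0%
- Rule of thumb (under 20%: precise; 20% to under 50%: moderately precise; 50% or more: imprecise) → precise

Rough 95% range (±2 SE): 2.4581 ± 0.3956 → (2.0625, 2.8537).

What drives SE(β̂₁): wider spread of x values → smaller SE; more residual scatter → larger SE; larger n (here n = 23) → smaller SE.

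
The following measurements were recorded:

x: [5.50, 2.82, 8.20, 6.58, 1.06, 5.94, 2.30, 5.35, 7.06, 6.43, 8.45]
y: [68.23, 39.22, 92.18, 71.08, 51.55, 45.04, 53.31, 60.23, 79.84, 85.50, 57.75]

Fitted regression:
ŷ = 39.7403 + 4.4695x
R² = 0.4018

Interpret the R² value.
About 40.18% of the variability in y is accounted for by the regression on x (R² = 0.4018) — a moderate linear fit.

R² (coefficient of determination) measures the proportion of variance in y explained by the regression model.

Here R² = 0.4018:
- Explained: 40.18% of the variation in y
- Unexplained (residual): 100% − 40.18% = 59.82%
- Rule of thumb (below 0.3 weak; 0.3 to below 0.7 moderate; 0.7 and above strong) → moderate

Note: R² says nothing about causation, and a high R² does not by itself mean the linear form is appropriate — check the residuals.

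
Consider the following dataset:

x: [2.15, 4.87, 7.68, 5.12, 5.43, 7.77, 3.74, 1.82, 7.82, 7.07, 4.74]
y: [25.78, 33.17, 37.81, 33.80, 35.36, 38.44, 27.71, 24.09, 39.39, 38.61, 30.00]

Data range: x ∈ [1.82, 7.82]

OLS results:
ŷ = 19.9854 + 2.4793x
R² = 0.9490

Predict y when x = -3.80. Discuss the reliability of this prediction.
ŷ = 10.5641 (extrapolation — x = -3.80 lies outside [1.82, 7.82], so reliability is low).

Prediction calculation:
ŷ = 19.9854 + 2.4793 × (-3.80)
ŷ = 10.5641

Reliability:
- Data range: x ∈ [1.82, 7.82]
- Prediction point: x = -3.80 is 5.62 units below the observed range → this is EXTRAPOLATION, not interpolation

Why that matters here:
- The linear relationship may not hold outside the observed range
- There are no observations near this x to validate the fitted line there

A defensible statement: 'if the linear trend continued to x = -3.80, y would be about 10.5641' — the premise is untested.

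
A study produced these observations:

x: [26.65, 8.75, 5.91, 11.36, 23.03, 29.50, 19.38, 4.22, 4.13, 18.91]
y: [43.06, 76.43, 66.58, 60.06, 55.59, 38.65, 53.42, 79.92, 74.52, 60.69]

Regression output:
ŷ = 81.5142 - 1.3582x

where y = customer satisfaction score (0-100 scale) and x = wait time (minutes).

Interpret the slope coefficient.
On average, satisfaction score is about 1.3582 points lower for every extra minute of wait time.

The slope coefficient β₁ = -1.3582 represents the marginal effect of wait time on satisfaction score.

Interpretation:
- Wait time up by 1 minute → predicted satisfaction score decreases by 1.3582 points
- The effect is assumed constant over the observed range of x (linearity)
- The slope describes association in these data, not necessarily a causal effect

(β₀ = 81.5142 is the fitted value at x = 0 and is not part of the slope interpretation.)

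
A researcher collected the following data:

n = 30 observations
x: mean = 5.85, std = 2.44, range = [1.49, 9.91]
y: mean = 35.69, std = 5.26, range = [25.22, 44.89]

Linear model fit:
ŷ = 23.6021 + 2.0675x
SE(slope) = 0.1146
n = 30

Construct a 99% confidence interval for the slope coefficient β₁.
The 99% CI for β₁ is (1.7508, 2.3842)

Confidence interval for the slope:

The 99% CI for β₁ is: β̂₁ ± t*(α/2, n-2) × SE(β̂₁)

Step 1: Find critical t-value
- Confidence level = 0.99
- Degrees of freedom = n - 2 = 30 - 2 = 28
- t*(α/2, 28) = 2.7633

Step 2: Calculate margin of error
Margin = 2.7633 × 0.1146 = 0.3167

Step 3: Construct interval
CI = 2.0675 ± 0.3167
CI = (1.7508, 2.3842)

Interpretation: intervals built this way capture the true β₁ in 99% of repeated samples; here the plausible range for the per-unit effect of x on y is 1.7508 to 2.3842.
The interval does not include 0, suggesting a significant linear relationship.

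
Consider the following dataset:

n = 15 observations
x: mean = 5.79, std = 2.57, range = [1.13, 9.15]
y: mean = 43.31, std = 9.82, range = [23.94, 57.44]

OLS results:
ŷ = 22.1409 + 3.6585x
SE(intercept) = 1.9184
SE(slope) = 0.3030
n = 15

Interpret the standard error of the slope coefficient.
SE(slope) = 0.3030 measures the uncertainty in the estimated slope. The coefficient is estimated precisely (SE/|β̂₁| = 8.3%).

What SE measures:
- The standard error quantifies the sampling variability of the coefficient estimate
- It is the estimated standard deviation of β̂₁ across hypothetical repeated samples of the same size
- Smaller SE → more precise estimate

Relative precision:
- SE / |β̂₁| = 0.3030 / 3.6585 = 8.3%
- Rule of thumb (under 20%: precise; 20% to under 50%: moderately precise; 50% or more: imprecise) → precise

Link to the t-test: t = β̂₁ / SE(β̂₁) = 3.6585 / 0.3030 = 12.0743, the statistic for H₀: β₁ = 0.

What drives SE(β̂₁): wider spread of x values → smaller SE; more residual scatter → larger SE; larger n (here n = 15) → smaller SE.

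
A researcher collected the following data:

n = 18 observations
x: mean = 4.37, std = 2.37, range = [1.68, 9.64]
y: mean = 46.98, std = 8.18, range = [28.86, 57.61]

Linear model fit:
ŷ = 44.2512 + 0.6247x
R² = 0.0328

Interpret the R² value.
The model explains 3.28% of the variance in y (R² = 0.0328), leaving 96.72% unexplained; the fit is weak.

R² = 1 − SS_res/SS_tot compares the residual scatter to the total scatter of y about its mean.

Here R² = 0.0328:
- Explained: 3.28% of the variation in y
- Unexplained (residual): 100% − 3.28% = 96.72%
- Rule of thumb (below 0.3 weak; 0.3 to below 0.7 moderate; 0.7 and above strong) → weak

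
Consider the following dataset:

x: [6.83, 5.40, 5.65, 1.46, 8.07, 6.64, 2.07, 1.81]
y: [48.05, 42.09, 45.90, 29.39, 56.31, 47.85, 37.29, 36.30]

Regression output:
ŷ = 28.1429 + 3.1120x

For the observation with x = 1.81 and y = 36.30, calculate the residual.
Residual = 2.5244

The residual is the difference between the actual value and the predicted value:

Residual = y - ŷ

Step 1: Calculate predicted value
ŷ = 28.1429 + 3.1120 × 1.81
ŷ = 33.7756

Step 2: Calculate residual
Residual = 36.30 - 33.7756
Residual = 2.5244

Interpretation: the model underestimates the actual value by 2.5244 at this point (positive residual → observation lies above the fitted line).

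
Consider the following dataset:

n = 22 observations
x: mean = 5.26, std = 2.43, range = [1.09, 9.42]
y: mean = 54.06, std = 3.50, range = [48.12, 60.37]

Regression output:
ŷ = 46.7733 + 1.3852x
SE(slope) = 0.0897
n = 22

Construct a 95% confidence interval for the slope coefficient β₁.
The 95% CI for β₁ is (1.1981, 1.5723)

Confidence interval for the slope:

The 95% CI for β₁ is: β̂₁ ± t*(α/2, n-2) × SE(β̂₁)

Step 1: Find critical t-value
- Confidence level = 0.95
- Degrees of freedom = n - 2 = 22 - 2 = 20
- t*(α/2, 20) = 2.0860

Step 2: Calculate margin of error
Margin = 2.0860 × 0.0897 = 0.1871

Step 3: Construct interval
CI = 1.3852 ± 0.1871
CI = (1.1981, 1.5723)

Interpretation: intervals built this way capture the true β₁ in 95% of repeated samples; here the plausible range for the per-unit effect of x on y is 1.1981 to 1.5723.
The interval does not include 0, suggesting a significant linear relationship.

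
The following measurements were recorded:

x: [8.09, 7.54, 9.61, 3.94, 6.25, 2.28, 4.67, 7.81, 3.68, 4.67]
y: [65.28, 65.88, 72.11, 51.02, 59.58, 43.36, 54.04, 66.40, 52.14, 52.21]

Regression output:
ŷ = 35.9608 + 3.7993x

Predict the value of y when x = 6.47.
ŷ = 60.5423

Plug x = 6.47 into the fitted line:

ŷ = 35.9608 + 3.7993 × 6.47
ŷ = 35.9608 + 24.5815
ŷ = 60.5423

This is the fitted mean response at that x — an individual observation would come with a wider prediction interval.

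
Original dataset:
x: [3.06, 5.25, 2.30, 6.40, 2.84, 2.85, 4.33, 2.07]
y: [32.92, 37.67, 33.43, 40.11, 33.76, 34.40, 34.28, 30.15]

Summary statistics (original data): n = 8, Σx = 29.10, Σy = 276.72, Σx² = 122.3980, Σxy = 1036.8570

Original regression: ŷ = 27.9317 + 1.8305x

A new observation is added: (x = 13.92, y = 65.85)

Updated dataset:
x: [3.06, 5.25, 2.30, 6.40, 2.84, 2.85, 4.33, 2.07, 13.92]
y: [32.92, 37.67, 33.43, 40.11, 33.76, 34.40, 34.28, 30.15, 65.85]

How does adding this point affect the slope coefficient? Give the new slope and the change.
The slope changes from 1.8305 to 2.8590 (change of +1.0285, or +56.2%).

The new point has HIGH LEVERAGE: x = 13.92 is far from the original mean x̄ = 29.10/8 ≈ 3.64 (original range [2.07, 6.40]).

Step 1: Update the sums with the new point (n goes from 8 to 9)
Σx  = 29.10 + 13.92 = 43.02
Σy  = 276.72 + 65.85 = 342.57
Σx² = 122.3980 + 13.92² = 122.3980 + 193.7664 = 316.1644
Σxy = 1036.8570 + 13.92×65.85 = 1036.8570 + 916.6320 = 1953.4890

Step 2: Recompute the slope with b₁ = (nΣxy − ΣxΣy) / (nΣx² − (Σx)²)
Numerator   = 9×1953.4890 − 43.02×342.57 = 17581.4010 − 14737.3614 = 2844.0396
Denominator = 9×316.1644 − 43.02² = 2845.4796 − 1850.7204 = 994.7592
b₁(new) = 2844.0396 / 994.7592 = 2.8590

(Same formula on the original sums: (8×1036.8570 − 29.10×276.72) / (8×122.3980 − 29.10²) = 242.3040 / 132.3740 = 1.8305, matching the given fit.)

Step 3: Change in slope
Δβ₁ = 2.8590 − 1.8305 = +1.0285
Relative change = +1.0285 / 1.8305 × 100% = +56.2%
→ the slope increases when the point is added.

A high-leverage point only changes the slope if it is off the original line; here y = 65.85 is above the original trend, so the slope increases.
In practice: examine leverage (hᵢ) and Cook's distance rather than deleting it automatically; refit with and without it and report both if conclusions differ.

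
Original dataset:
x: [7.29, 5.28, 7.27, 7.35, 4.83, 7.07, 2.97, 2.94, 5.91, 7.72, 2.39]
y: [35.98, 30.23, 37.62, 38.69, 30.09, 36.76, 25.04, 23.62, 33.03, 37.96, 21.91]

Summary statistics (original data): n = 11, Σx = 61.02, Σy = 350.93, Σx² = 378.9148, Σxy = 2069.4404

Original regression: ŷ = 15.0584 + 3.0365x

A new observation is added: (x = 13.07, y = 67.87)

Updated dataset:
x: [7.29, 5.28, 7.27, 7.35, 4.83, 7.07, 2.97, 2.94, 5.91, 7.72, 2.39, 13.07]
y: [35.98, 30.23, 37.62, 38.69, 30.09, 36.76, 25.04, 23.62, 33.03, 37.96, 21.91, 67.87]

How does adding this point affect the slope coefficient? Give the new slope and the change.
The slope changes from 3.0365 to 4.0171 (change of +0.9806, or +32.3%).

The new point has HIGH LEVERAGE: x = 13.07 is far from the original mean x̄ = 61.02/11 ≈ 5.55 (original range [2.39, 7.72]).

Step 1: Update the sums with the new point (n goes from 11 to 12)
Σx  = 61.02 + 13.07 = 74.09
Σy  = 350.93 + 67.87 = 418.80
Σx² = 378.9148 + 13.07² = 378.9148 + 170.8249 = 549.7397
Σxy = 2069.4404 + 13.07×67.87 = 2069.4404 + 887.0609 = 2956.5013

Step 2: Recompute the slope with b₁ = (nΣxy − ΣxΣy) / (nΣx² − (Σx)²)
Numerator   = 12×2956.5013 − 74.09×418.80 = 35478.0156 − 31028.8920 = 4449.1236
Denominator = 12×549.7397 − 74.09² = 6596.8764 − 5489.3281 = 1107.5483
b₁(new) = 4449.1236 / 1107.5483 = 4.0171

(Same formula on the original sums: (11×2069.4404 − 61.02×350.93) / (11×378.9148 − 61.02²) = 1350.0958 / 444.6224 = 3.0365, matching the given fit.)

Step 3: Change in slope
Δβ₁ = 4.0171 − 3.0365 = +0.9806
Relative change = +0.9806 / 3.0365 × 100% = +32.3%
→ the slope increases when the point is added.

Because the point sits above the extension of the original line at a high-leverage x, it tilts the fit up.
In practice: refit with and without it and report both if conclusions differ; examine leverage (hᵢ) and Cook's distance rather than deleting it automatically.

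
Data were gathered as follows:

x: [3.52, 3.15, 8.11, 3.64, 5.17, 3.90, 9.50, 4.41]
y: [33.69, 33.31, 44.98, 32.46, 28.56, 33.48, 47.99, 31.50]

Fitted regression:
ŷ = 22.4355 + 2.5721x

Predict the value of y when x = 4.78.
ŷ = 34.7301

To predict y for x = 4.78, substitute into the regression equation:

ŷ = 22.4355 + 2.5721 × 4.78
ŷ = 22.4355 + 12.2946
ŷ = 34.7301

This is a point prediction; actual observations scatter around it by roughly the residual standard deviation.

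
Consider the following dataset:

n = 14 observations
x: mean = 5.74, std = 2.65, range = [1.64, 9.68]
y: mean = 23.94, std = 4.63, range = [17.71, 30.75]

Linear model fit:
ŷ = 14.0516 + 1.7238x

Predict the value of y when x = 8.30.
ŷ = 28.3591

To predict y for x = 8.30, substitute into the regression equation:

ŷ = 14.0516 + 1.7238 × 8.30
ŷ = 14.0516 + 14.3075
ŷ = 28.3591

This is the fitted mean response at that x — an individual observation would come with a wider prediction interval.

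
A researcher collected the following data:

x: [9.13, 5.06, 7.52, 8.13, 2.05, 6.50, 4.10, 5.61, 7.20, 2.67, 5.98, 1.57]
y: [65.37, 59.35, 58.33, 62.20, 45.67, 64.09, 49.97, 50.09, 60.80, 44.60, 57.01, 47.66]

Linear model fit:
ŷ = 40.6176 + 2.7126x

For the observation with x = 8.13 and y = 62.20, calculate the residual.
Residual = -0.4710

The residual is the difference between the actual value and the predicted value:

Residual = y - ŷ

Step 1: Calculate predicted value
ŷ = 40.6176 + 2.7126 × 8.13
ŷ = 62.6710

Step 2: Calculate residual
Residual = 62.20 - 62.6710
Residual = -0.4710

Sign check: y < ŷ, so the point is below the line and the fit overestimates here.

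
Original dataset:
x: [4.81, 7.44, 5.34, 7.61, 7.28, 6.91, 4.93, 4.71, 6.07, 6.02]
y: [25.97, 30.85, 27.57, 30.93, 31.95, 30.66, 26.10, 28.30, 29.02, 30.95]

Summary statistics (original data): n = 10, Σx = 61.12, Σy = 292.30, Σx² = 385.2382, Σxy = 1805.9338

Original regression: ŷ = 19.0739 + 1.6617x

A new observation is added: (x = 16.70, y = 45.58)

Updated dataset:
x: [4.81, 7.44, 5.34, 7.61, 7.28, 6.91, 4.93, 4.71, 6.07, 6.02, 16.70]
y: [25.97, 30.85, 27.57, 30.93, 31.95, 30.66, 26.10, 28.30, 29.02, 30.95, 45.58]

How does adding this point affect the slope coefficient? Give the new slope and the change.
Adding the point moves β₁ from 1.6617 to 1.5563, i.e. it decreases by 0.1054 (-6.3%).

x = 16.70 lies well outside the original x-range [4.71, 7.61] (x̄ ≈ 6.11), so this observation has high leverage and can move the slope substantially.

Step 1: Update the sums with the new point (n goes from 10 to 11)
Σx  = 61.12 + 16.70 = 77.82
Σy  = 292.30 + 45.58 = 337.88
Σx² = 385.2382 + 16.70² = 385.2382 + 278.8900 = 664.1282
Σxy = 1805.9338 + 16.70×45.58 = 1805.9338 + 761.1860 = 2567.1198

Step 2: Recompute the slope with b₁ = (nΣxy − ΣxΣy) / (nΣx² − (Σx)²)
Numerator   = 11×2567.1198 − 77.82×337.88 = 28238.3178 − 26293.8216 = 1944.4962
Denominator = 11×664.1282 − 77.82² = 7305.4102 − 6055.9524 = 1249.4578
b₁(new) = 1944.4962 / 1249.4578 = 1.5563

(Same formula on the original sums: (10×1805.9338 − 61.12×292.30) / (10×385.2382 − 61.12²) = 193.9620 / 116.7276 = 1.6617, matching the given fit.)

Step 3: Change in slope
Δβ₁ = 1.5563 − 1.6617 = -0.1054
Relative change = -0.1054 / 1.6617 × 100% = -6.3%
→ the slope decreases when the point is added.

A high-leverage point only changes the slope if it is off the original line; here y = 45.58 is below the original trend, so the slope decreases.
In practice: investigate whether it comes from the same population as the rest of the sample; examine leverage (hᵢ) and Cook's distance rather than deleting it automatically.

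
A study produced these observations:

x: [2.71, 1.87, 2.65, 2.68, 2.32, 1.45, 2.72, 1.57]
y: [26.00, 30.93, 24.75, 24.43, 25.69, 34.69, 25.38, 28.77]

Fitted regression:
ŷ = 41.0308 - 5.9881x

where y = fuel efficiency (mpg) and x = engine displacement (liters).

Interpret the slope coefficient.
For each additional liter of engine displacement, predicted fuel efficiency decreases by approximately 5.9881 mpg.

β₁ = -5.9881 is the change in predicted fuel efficiency (mpg) per additional liter of engine displacement.

Interpretation:
- Engine displacement up by 1 liter → predicted fuel efficiency decreases by 5.9881 mpg
- The effect is assumed constant over the observed range of x (linearity)

The intercept β₀ = 41.0308 is the predicted fuel efficiency when engine displacement = 0; since the smallest observed x is 1.45, this is an extrapolation and mainly anchors the line.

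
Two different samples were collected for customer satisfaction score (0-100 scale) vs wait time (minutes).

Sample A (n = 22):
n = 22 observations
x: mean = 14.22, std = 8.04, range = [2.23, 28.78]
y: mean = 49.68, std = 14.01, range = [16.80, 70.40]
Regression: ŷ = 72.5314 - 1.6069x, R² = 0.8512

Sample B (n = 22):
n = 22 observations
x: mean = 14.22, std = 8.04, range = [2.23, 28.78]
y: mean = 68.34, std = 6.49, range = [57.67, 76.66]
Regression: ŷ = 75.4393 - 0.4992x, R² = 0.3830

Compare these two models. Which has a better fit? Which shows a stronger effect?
Model A has the better fit (R² = 0.8512 vs 0.3830). Model A shows the stronger effect (|β₁| = 1.6069 vs 0.4992).

Model Comparison:

Fit — compare R²:
- Model A: R² = 0.8512 → 85.12% of variance in satisfaction score explained
- Model B: R² = 0.3830 → 38.30% of variance in satisfaction score explained
- 0.8512 > 0.3830 → Model A has the better fit

Which has the larger per-minute effect? (|β₁|)
- Model A: β₁ = -1.6069 → predicted satisfaction score falls 1.6069 points per additional minute of wait time
- Model B: β₁ = -0.4992 → predicted satisfaction score falls 0.4992 points per additional minute of wait time
- |-1.6069| > |-0.4992| → Model A shows the stronger marginal effect

Note: A better fit (higher R²) doesn't necessarily mean a more important relationship.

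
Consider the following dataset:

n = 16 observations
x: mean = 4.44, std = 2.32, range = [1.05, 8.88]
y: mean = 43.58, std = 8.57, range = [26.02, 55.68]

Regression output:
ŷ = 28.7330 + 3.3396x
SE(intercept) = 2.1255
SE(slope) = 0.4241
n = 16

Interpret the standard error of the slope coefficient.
SE(slope) = 0.4241 measures the uncertainty in the estimated slope. The coefficient is estimated precisely (SE/|β̂₁| = 12.7%).

What SE measures:
- The standard error quantifies the sampling variability of the coefficient estimate
- It is the estimated standard deviation of β̂₁ across hypothetical repeated samples of the same size
- Smaller SE → more precise estimate

Relative precision:
- SE / |β̂₁| = 0.4241 / 3.3396 = 12.7%
- Rule of thumb (under 20%: precise; 20% to under 50%: moderately precise; 50% or more: imprecise) → precise

Link to the t-test: t = β̂₁ / SE(β̂₁) = 3.3396 / 0.4241 = 7.8746, the statistic for H₀: β₁ = 0.

What drives SE(β̂₁): more residual scatter → larger SE; larger n (here n = 16) → smaller SE; wider spread of x values → smaller SE.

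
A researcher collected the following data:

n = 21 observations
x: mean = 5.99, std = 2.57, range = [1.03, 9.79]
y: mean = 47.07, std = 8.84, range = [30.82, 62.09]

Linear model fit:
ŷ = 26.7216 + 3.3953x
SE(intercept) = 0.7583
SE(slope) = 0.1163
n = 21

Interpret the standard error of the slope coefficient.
The slope 3.3953 is pinned down to within about ±0.1163 (one SE) by these data — relative uncertainty 3.4%, i.e. precise.

SE(β̂₁) = s / √Sxx, where s is the residual standard deviation and Sxx = Σ(x − x̄)². It is the yardstick for how far β̂₁ = 3.3953 could plausibly be from the true slope.

Relative precision:
- SE / |β̂₁| = 0.1163 / 3.3953 = 3.4%
- Rule of thumb (under 20%: precise; 20% to under 50%: moderately precise; 50% or more: imprecise) → precise

Rough 95% range (±2 SE): 3.3953 ± 0.2326 → (3.1627, 3.6279).

What drives SE(β̂₁): more residual scatter → larger SE.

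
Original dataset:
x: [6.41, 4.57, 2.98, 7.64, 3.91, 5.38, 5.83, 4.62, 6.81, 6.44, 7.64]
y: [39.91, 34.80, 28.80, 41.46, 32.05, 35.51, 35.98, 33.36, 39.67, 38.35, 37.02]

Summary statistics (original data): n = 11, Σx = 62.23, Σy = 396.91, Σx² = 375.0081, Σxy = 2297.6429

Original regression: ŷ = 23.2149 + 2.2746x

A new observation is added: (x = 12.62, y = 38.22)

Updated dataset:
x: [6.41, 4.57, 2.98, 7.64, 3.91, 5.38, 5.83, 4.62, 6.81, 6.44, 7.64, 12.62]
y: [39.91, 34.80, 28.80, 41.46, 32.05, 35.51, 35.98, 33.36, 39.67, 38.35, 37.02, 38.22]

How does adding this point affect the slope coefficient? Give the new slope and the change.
Adding the point moves β₁ from 2.2746 to 0.9772, i.e. it decreases by 1.2974 (-57.0%).

x = 12.62 lies well outside the original x-range [2.98, 7.64] (x̄ ≈ 5.66), so this observation has high leverage and can move the slope substantially.

Step 1: Update the sums with the new point (n goes from 11 to 12)
Σx  = 62.23 + 12.62 = 74.85
Σy  = 396.91 + 38.22 = 435.13
Σx² = 375.0081 + 12.62² = 375.0081 + 159.2644 = 534.2725
Σxy = 2297.6429 + 12.62×38.22 = 2297.6429 + 482.3364 = 2779.9793

Step 2: Recompute the slope with b₁ = (nΣxy − ΣxΣy) / (nΣx² − (Σx)²)
Numerator   = 12×2779.9793 − 74.85×435.13 = 33359.7516 − 32569.4805 = 790.2711
Denominator = 12×534.2725 − 74.85² = 6411.2700 − 5602.5225 = 808.7475
b₁(new) = 790.2711 / 808.7475 = 0.9772

(Same formula on the original sums: (11×2297.6429 − 62.23×396.91) / (11×375.0081 − 62.23²) = 574.3626 / 252.5162 = 2.2746, matching the given fit.)

Step 3: Change in slope
Δβ₁ = 0.9772 − 2.2746 = -1.2974
Relative change = -1.2974 / 2.2746 × 100% = -57.0%
→ the slope decreases when the point is added.

Because the point sits below the extension of the original line at a high-leverage x, it tilts the fit down.
In practice: check such a point for data-entry or measurement error.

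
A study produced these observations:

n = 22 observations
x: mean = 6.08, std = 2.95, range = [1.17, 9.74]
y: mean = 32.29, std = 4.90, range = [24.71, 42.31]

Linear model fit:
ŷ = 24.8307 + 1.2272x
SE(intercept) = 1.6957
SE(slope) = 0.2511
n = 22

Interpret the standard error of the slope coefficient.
SE(slope) = 0.2511 measures the uncertainty in the estimated slope. The coefficient is estimated with moderate precision (SE/|β̂₁| = 20.5%).

SE(β̂₁) = 0.2511 says: if we drew many samples of n = 22 from the same population and refit each time, the fitted slopes would scatter with a standard deviation of roughly 0.2511 around the true β₁.

Relative precision:
- SE / |β̂₁| = 0.2511 / 1.2272 = 20.5%
- Rule of thumb (under 20%: precise; 20% to under 50%: moderately precise; 50% or more: imprecise) → moderately precise

Rough 95% range (±2 SE): 1.2272 ± 0.5022 → (0.7250, 1.7294).

What drives SE(β̂₁): wider spread of x values → smaller SE; more residual scatter → larger SE; larger n (here n = 22) → smaller SE.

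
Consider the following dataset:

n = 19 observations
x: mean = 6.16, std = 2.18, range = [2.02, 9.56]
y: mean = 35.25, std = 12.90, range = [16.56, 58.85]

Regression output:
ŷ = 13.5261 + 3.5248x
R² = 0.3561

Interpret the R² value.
The model explains 35.61% of the variance in y (R² = 0.3561), leaving 64.39% unexplained; the fit is moderate.

R² (coefficient of determination) measures the proportion of variance in y explained by the regression model.

Here R² = 0.3561:
- Explained: 35.61% of the variation in y
- Unexplained (residual): 100% − 35.61% = 64.39%
- Rule of thumb (below 0.3 weak; 0.3 to below 0.7 moderate; 0.7 and above strong) → moderate

Calculation: R² = 1 − (SS_res / SS_tot), where SS_res is the sum of squared residuals and SS_tot the total sum of squares.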